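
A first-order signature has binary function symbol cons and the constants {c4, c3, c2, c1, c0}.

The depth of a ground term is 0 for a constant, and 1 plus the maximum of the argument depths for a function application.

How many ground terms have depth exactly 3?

Write N_k for the number of ground terms of depth ≤ k. A term of depth ≤ k is either a constant or a function symbol applied to arguments of depth ≤ k−1, so N_k = 5 + N_{k-1}^2.
N_0 = 5
N_1 = 5 + 5^2 = 30
N_2 = 5 + 30^2 = 905
N_3 = 5 + 905^2 = 819030
Terms of depth exactly 3: N_3 − N_2 = 819030 − 905 = 818125.

818125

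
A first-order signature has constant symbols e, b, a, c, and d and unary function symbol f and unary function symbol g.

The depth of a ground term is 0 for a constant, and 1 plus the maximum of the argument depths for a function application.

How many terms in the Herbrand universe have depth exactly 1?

10

Write N_k for the number of ground terms of depth ≤ k. A term of depth ≤ k is either a constant or a function symbol applied to arguments of depth ≤ k−1, so N_k = 5 + N_{k-1} + N_{k-1}.
N_0 = 5
N_1 = 5 + 5 + 5 = 15
Terms of depth exactly 1: N_1 − N_0 = 15 − 5 = 10.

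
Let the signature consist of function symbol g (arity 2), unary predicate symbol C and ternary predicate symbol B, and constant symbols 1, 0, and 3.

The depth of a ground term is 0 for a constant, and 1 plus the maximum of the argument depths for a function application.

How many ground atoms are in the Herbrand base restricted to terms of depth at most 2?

3176670

First count ground terms of depth ≤ 2.
Count level by level. With function symbols g/2, the terms of depth ≤ k are the 3 constants together with each function applied to depth-≤(k−1) tuples, so N_k = 3 + N_{k-1}^2.
N_0 = 3
N_1 = 3 + 3^2 = 12
N_2 = 3 + 12^2 = 147
So |H| = 147.
A ground atom is a predicate applied to a tuple of terms from H, so the count is the sum over predicates of |H|^arity:
  C: 147;  B: 147^3 = 3176523
Total ground atoms: 147 + 3176523 = 3176670.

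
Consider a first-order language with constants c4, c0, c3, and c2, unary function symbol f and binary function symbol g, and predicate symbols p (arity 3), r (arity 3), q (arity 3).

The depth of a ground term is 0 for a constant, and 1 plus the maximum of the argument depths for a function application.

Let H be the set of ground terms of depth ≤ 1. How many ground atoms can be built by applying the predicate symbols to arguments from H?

First count ground terms of depth ≤ 1.
Write N_k for the number of ground terms of depth ≤ k. A term of depth ≤ k is either a constant or a function symbol applied to arguments of depth ≤ k−1, so N_k = 4 + N_{k-1} + N_{k-1}^2.
N_0 = 4
N_1 = 4 + 4 + 4^2 = 24
So |H| = 24.
Each predicate of arity r yields |H|^r ground atoms (one per choice of an r-tuple from H):
  p: 24^3 = 13824;  r: 24^3 = 13824;  q: 24^3 = 13824
Total ground atoms: 13824 + 13824 + 13824 = 41472.

41472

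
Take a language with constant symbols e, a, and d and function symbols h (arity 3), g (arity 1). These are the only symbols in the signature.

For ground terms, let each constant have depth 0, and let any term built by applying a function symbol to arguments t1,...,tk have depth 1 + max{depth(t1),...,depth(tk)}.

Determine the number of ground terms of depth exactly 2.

35940

Let N_k count ground terms of depth at most k. Each non-constant term of depth ≤ k is some function symbol applied to depth-≤(k−1) arguments, giving N_k = 3 + N_{k-1}^3 + N_{k-1}.
N_0 = 3
N_1 = 3 + 3^3 + 3 = 33
N_2 = 3 + 33^3 + 33 = 35973
Terms of depth exactly 2: N_2 − N_1 = 35973 − 33 = 35940.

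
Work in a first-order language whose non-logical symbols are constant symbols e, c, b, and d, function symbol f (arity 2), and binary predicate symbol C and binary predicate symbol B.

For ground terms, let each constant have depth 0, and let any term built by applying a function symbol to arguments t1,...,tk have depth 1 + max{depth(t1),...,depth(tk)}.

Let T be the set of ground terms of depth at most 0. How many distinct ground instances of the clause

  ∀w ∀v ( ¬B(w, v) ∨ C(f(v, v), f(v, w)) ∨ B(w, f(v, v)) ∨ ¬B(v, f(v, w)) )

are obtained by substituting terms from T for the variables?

Ground terms of depth ≤ 0:
  Let N_k count ground terms of depth at most k. Each non-constant term of depth ≤ k is some function symbol applied to depth-≤(k−1) arguments, giving N_k = 4 + N_{k-1}^2.
  N_0 = 4
  Explicitly: e, c, b, d.
So there are 4 ground terms available for substitution.
Each of w, v ranges independently over the available ground terms, and distinct assignments produce distinct instances.
Number of ground instances = 4^2 = 16.

16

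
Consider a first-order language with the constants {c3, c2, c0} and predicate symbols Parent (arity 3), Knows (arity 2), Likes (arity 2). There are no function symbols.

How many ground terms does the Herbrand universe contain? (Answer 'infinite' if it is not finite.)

There are no function symbols, so every ground term is one of the 3 constants.
The Herbrand universe is {c3, c2, c0}, which is finite with 3 elements.

3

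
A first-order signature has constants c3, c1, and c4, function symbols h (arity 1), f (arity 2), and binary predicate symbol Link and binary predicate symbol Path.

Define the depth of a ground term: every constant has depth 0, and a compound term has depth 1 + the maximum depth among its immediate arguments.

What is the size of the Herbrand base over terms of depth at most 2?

118098

First count ground terms of depth ≤ 2.
Write N_k for the number of ground terms of depth ≤ k. A term of depth ≤ k is either a constant or a function symbol applied to arguments of depth ≤ k−1, so N_k = 3 + N_{k-1} + N_{k-1}^2.
N_0 = 3
N_1 = 3 + 3 + 3^2 = 15
N_2 = 3 + 15 + 15^2 = 243
So |H| = 243.
For each predicate symbol, the number of ground atoms is |H| raised to its arity; summing:
  Link: 243^2 = 59049;  Path: 243^2 = 59049
Total ground atoms: 59049 + 59049 = 118098.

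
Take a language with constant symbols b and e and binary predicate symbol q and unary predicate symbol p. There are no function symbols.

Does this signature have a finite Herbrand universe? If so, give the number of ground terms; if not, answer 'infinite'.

2

There are no function symbols, so every ground term is one of the 2 constants.
The Herbrand universe is {b, e}, which is finite with 2 elements.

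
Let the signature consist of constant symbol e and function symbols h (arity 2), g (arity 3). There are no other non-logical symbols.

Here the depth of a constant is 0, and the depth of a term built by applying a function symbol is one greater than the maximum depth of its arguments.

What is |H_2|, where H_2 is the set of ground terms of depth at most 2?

Let N_k = |{terms of depth ≤ k}|. Then N_0 = 1 and N_k = 1 + N_{k-1}^2 + N_{k-1}^3 for k ≥ 1 (one summand per function symbol, arity giving the exponent).
N_0 = 1
N_1 = 1 + 1^2 + 1^3 = 3
N_2 = 1 + 3^2 + 3^3 = 37

37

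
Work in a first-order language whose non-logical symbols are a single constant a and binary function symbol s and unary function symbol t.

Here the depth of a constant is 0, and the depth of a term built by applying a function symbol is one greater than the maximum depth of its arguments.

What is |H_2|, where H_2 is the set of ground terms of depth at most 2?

13

Let N_k = |{terms of depth ≤ k}|. Then N_0 = 1 and N_k = 1 + N_{k-1}^2 + N_{k-1} for k ≥ 1 (one summand per function symbol, arity giving the exponent).
N_0 = 1
N_1 = 1 + 1^2 + 1 = 3
N_2 = 1 + 3^2 + 3 = 13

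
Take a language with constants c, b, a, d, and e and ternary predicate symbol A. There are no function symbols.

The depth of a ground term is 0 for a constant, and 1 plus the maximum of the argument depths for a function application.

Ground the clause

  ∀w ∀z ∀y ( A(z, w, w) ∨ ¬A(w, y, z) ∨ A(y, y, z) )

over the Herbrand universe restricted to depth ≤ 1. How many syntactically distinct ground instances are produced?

Ground terms of depth ≤ 1:
  With no function symbols every ground term is a constant, so there are exactly 5 ground terms at every depth bound.
  N_0 = 5
  N_1 = 5
So there are 5 ground terms available for substitution.
There are 3 variables to instantiate (w, z, y), each occurring in at least one literal, so different choices give different ground instances.
Number of ground instances = 5^3 = 125.

125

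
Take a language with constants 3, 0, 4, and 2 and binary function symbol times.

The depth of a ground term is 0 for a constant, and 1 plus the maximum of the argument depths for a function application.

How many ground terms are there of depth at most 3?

163220

Let N_k count ground terms of depth at most k. Each non-constant term of depth ≤ k is some function symbol applied to depth-≤(k−1) arguments, giving N_k = 4 + N_{k-1}^2.
N_0 = 4
N_1 = 4 + 4^2 = 20
N_2 = 4 + 20^2 = 404
N_3 = 4 + 404^2 = 163220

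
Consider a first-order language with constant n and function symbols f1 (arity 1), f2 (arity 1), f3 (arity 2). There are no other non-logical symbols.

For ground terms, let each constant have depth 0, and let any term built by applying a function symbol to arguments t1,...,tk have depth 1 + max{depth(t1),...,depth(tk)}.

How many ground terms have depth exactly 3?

If N_k denotes the number of depth-≤k ground terms, the 1 constant gives N_0 = 1, and each function symbol of arity r contributes N_{k-1}^r new terms at level k: N_k = 1 + N_{k-1} + N_{k-1} + N_{k-1}^2.
N_0 = 1
N_1 = 1 + 1 + 1 + 1^2 = 4
N_2 = 1 + 4 + 4 + 4^2 = 25
N_3 = 1 + 25 + 25 + 25^2 = 676
Terms of depth exactly 3: N_3 − N_2 = 676 − 25 = 651.

651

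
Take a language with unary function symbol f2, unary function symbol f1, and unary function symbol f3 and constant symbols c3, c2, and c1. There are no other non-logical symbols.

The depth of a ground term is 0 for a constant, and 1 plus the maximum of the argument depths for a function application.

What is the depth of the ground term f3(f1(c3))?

depth(f1(c3)) = 1 + depth(c3) = 1 + 0 = 1
depth(f3(f1(c3))) = 1 + depth(f1(c3)) = 1 + 1 = 2

2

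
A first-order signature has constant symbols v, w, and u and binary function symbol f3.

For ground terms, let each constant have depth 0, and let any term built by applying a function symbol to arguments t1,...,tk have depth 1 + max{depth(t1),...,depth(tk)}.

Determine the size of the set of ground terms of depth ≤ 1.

12

Count level by level. With function symbols f3/2, the terms of depth ≤ k are the 3 constants together with each function applied to depth-≤(k−1) tuples, so N_k = 3 + N_{k-1}^2.
N_0 = 3
N_1 = 3 + 3^2 = 12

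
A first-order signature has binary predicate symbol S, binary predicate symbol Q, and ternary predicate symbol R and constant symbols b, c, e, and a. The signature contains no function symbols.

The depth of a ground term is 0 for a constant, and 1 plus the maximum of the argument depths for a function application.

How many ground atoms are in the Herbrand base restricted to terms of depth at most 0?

First count ground terms of depth ≤ 0.
With no function symbols every ground term is a constant, so there are exactly 4 ground terms at every depth bound.
N_0 = 4
Explicitly: b, c, e, a.
So |H| = 4.
Each predicate of arity r yields |H|^r ground atoms (one per choice of an r-tuple from H):
  S: 4^2 = 16;  Q: 4^2 = 16;  R: 4^3 = 64
Total ground atoms: 16 + 16 + 64 = 96.

96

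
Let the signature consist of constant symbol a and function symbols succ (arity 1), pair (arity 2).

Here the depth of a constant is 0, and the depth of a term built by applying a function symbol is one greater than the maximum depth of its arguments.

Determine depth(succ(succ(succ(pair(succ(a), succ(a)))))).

depth(succ(a)) = 1 + depth(a) = 1 + 0 = 1
depth(pair(succ(a), succ(a))) = 1 + max(1, 1) = 2
depth(succ(pair(succ(a), succ(a)))) = 1 + depth(pair(succ(a), succ(a))) = 1 + 2 = 3
depth(succ(succ(pair(succ(a), succ(a))))) = 1 + depth(succ(pair(succ(a), succ(a)))) = 1 + 3 = 4
depth(succ(succ(succ(pair(succ(a), succ(a)))))) = 1 + depth(succ(succ(pair(succ(a), succ(a))))) = 1 + 4 = 5

5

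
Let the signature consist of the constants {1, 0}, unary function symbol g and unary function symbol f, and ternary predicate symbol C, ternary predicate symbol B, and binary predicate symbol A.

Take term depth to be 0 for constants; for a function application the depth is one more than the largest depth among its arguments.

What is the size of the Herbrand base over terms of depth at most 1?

First count ground terms of depth ≤ 1.
Let N_k = |{terms of depth ≤ k}|. Then N_0 = 2 and N_k = 2 + N_{k-1} + N_{k-1} for k ≥ 1 (one summand per function symbol, arity giving the exponent).
N_0 = 2
N_1 = 2 + 2 + 2 = 6
Explicitly: 1, 0, g(1), g(0), f(1), f(0).
So |H| = 6.
For each predicate symbol, the number of ground atoms is |H| raised to its arity; summing:
  C: 6^3 = 216;  B: 6^3 = 216;  A: 6^2 = 36
Total ground atoms: 216 + 216 + 36 = 468.

468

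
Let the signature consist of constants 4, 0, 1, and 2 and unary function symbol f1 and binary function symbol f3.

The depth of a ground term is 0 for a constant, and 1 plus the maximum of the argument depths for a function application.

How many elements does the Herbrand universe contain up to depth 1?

24

Let N_k = |{terms of depth ≤ k}|. Then N_0 = 4 and N_k = 4 + N_{k-1} + N_{k-1}^2 for k ≥ 1 (one summand per function symbol, arity giving the exponent).
N_0 = 4
N_1 = 4 + 4 + 4^2 = 24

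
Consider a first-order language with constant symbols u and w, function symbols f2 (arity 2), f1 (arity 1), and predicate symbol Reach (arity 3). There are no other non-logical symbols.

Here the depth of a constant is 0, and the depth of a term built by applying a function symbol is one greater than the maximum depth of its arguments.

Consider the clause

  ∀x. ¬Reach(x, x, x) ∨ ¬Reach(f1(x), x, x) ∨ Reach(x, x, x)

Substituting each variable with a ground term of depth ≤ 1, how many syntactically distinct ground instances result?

8

Ground terms of depth ≤ 1:
  Let N_k count ground terms of depth at most k. Each non-constant term of depth ≤ k is some function symbol applied to depth-≤(k−1) arguments, giving N_k = 2 + N_{k-1}^2 + N_{k-1}.
  N_0 = 2
  N_1 = 2 + 2^2 + 2 = 8
  Explicitly: u, w, f2(u, u), f2(u, w), f2(w, u), f2(w, w), f1(u), f1(w).
So there are 8 ground terms available for substitution.
The clause has 1 distinct variable (x), which appears in the body. In the free term algebra distinct substitutions yield syntactically distinct ground instances.
Number of ground instances = 8.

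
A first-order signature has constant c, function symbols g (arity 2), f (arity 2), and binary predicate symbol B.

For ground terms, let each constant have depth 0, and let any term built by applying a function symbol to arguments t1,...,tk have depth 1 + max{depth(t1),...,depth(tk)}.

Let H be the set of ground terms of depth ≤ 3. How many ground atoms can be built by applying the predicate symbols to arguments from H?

First count ground terms of depth ≤ 3.
Write N_k for the number of ground terms of depth ≤ k. A term of depth ≤ k is either a constant or a function symbol applied to arguments of depth ≤ k−1, so N_k = 1 + N_{k-1}^2 + N_{k-1}^2.
N_0 = 1
N_1 = 1 + 1^2 + 1^2 = 3
N_2 = 1 + 3^2 + 3^2 = 19
N_3 = 1 + 19^2 + 19^2 = 723
So |H| = 723.
A ground atom is a predicate applied to a tuple of terms from H, so the count is the sum over predicates of |H|^arity:
  B: 723^2 = 522729
Total ground atoms: 522729.

522729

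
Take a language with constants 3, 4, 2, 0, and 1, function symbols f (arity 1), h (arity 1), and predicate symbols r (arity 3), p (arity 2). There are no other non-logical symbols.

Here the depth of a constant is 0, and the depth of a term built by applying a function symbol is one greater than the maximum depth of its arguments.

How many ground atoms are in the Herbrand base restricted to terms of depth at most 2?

First count ground terms of depth ≤ 2.
Let N_k count ground terms of depth at most k. Each non-constant term of depth ≤ k is some function symbol applied to depth-≤(k−1) arguments, giving N_k = 5 + N_{k-1} + N_{k-1}.
N_0 = 5
N_1 = 5 + 5 + 5 = 15
N_2 = 5 + 15 + 15 = 35
So |H| = 35.
Ground atoms are formed by filling each argument slot of a predicate with a term from H, so an r-ary predicate gives |H|^r atoms:
  r: 35^3 = 42875;  p: 35^2 = 1225
Total ground atoms: 42875 + 1225 = 44100.

44100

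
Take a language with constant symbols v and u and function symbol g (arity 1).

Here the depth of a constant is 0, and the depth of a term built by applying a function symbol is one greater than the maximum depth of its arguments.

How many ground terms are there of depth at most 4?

If N_k denotes the number of depth-≤k ground terms, the 2 constants give N_0 = 2, and each function symbol of arity r contributes N_{k-1}^r new terms at level k: N_k = 2 + N_{k-1}.
N_0 = 2
N_1 = 2 + 2 = 4
N_2 = 2 + 4 = 6
N_3 = 2 + 6 = 8
N_4 = 2 + 8 = 10
Explicitly: v, u, g(v), g(u), g(g(v)), g(g(u)), g(g(g(v))), g(g(g(u))), g(g(g(g(v)))), g(g(g(g(u)))).

10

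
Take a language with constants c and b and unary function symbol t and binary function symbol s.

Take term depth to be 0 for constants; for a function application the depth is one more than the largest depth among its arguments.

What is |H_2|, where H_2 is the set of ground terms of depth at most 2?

If N_k denotes the number of depth-≤k ground terms, the 2 constants give N_0 = 2, and each function symbol of arity r contributes N_{k-1}^r new terms at level k: N_k = 2 + N_{k-1} + N_{k-1}^2.
N_0 = 2
N_1 = 2 + 2 + 2^2 = 8
N_2 = 2 + 8 + 8^2 = 74

74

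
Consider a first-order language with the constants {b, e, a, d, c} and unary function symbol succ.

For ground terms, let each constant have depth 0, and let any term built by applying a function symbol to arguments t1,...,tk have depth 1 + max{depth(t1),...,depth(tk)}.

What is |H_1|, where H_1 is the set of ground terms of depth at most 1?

If N_k denotes the number of depth-≤k ground terms, the 5 constants give N_0 = 5, and each function symbol of arity r contributes N_{k-1}^r new terms at level k: N_k = 5 + N_{k-1}.
N_0 = 5
N_1 = 5 + 5 = 10

10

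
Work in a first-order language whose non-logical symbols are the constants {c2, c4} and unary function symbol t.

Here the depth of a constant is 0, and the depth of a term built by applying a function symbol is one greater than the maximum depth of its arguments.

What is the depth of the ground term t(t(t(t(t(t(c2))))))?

6

depth(t(c2)) = 1 + depth(c2) = 1 + 0 = 1
depth(t(t(c2))) = 1 + depth(t(c2)) = 1 + 1 = 2
depth(t(t(t(c2)))) = 1 + depth(t(t(c2))) = 1 + 2 = 3
depth(t(t(t(t(c2))))) = 1 + depth(t(t(t(c2)))) = 1 + 3 = 4
depth(t(t(t(t(t(c2)))))) = 1 + depth(t(t(t(t(c2))))) = 1 + 4 = 5
depth(t(t(t(t(t(t(c2))))))) = 1 + depth(t(t(t(t(t(c2)))))) = 1 + 5 = 6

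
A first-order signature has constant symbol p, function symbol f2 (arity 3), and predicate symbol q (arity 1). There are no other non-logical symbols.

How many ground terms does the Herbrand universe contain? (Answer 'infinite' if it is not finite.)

infinite

The signature has at least one function symbol (f2, arity 3) and at least one constant (p).
Iterating f2 gives infinitely many distinct ground terms: p, f2(p, p, p), f2(f2(p, p, p), f2(p, p, p), f2(p, p, p)), ...
So the Herbrand universe is infinite.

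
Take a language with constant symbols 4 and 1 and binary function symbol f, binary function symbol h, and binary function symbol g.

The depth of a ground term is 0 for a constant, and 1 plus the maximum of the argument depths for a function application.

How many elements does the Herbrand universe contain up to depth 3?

1044302

Let N_k = |{terms of depth ≤ k}|. Then N_0 = 2 and N_k = 2 + N_{k-1}^2 + N_{k-1}^2 + N_{k-1}^2 for k ≥ 1 (one summand per function symbol, arity giving the exponent).
N_0 = 2
N_1 = 2 + 2^2 + 2^2 + 2^2 = 14
N_2 = 2 + 14^2 + 14^2 + 14^2 = 590
N_3 = 2 + 590^2 + 590^2 + 590^2 = 1044302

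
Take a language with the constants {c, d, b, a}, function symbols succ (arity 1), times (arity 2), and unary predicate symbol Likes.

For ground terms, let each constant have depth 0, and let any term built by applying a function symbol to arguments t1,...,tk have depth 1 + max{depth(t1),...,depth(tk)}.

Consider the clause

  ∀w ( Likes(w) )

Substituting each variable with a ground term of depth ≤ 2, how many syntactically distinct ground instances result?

Ground terms of depth ≤ 2:
  Write N_k for the number of ground terms of depth ≤ k. A term of depth ≤ k is either a constant or a function symbol applied to arguments of depth ≤ k−1, so N_k = 4 + N_{k-1} + N_{k-1}^2.
  N_0 = 4
  N_1 = 4 + 4 + 4^2 = 24
  N_2 = 4 + 24 + 24^2 = 604
So there are 604 ground terms available for substitution.
The clause has 1 distinct variable (w), which appears in the body. In the free term algebra distinct substitutions yield syntactically distinct ground instances.
Number of ground instances = 604.

604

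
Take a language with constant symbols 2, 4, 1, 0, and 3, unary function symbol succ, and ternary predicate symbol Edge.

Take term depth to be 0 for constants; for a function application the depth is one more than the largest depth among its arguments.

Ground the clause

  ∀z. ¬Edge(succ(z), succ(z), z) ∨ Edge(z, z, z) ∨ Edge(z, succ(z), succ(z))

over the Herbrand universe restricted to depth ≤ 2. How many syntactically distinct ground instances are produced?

Ground terms of depth ≤ 2:
  Let N_k = |{terms of depth ≤ k}|. Then N_0 = 5 and N_k = 5 + N_{k-1} for k ≥ 1 (one summand per function symbol, arity giving the exponent).
  N_0 = 5
  N_1 = 5 + 5 = 10
  N_2 = 5 + 10 = 15
So there are 15 ground terms available for substitution.
The body mentions the single quantified variable z; since ground terms form a free algebra, no two substitutions collapse to the same formula.
Number of ground instances = 15.

15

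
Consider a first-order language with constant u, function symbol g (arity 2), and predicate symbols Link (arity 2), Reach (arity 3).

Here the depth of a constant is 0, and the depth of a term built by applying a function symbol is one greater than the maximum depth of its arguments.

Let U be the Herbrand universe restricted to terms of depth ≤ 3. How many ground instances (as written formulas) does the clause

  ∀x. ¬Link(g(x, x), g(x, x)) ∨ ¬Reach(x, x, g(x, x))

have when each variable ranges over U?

Ground terms of depth ≤ 3:
  Let N_k count ground terms of depth at most k. Each non-constant term of depth ≤ k is some function symbol applied to depth-≤(k−1) arguments, giving N_k = 1 + N_{k-1}^2.
  N_0 = 1
  N_1 = 1 + 1^2 = 2
  N_2 = 1 + 2^2 = 5
  N_3 = 1 + 5^2 = 26
So there are 26 ground terms available for substitution.
There is 1 variable to instantiate (x),  occurring in at least one literal, so different choices give different ground instances.
Number of ground instances = 26.

26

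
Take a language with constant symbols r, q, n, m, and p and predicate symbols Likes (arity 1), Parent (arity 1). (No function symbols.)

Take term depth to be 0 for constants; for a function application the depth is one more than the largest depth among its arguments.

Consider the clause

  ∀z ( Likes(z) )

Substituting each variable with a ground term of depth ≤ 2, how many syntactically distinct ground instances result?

Ground terms of depth ≤ 2:
  With no function symbols every ground term is a constant, so there are exactly 5 ground terms at every depth bound.
  N_0 = 5
  N_1 = 5
  N_2 = 5
  Explicitly: r, q, n, m, p.
So there are 5 ground terms available for substitution.
The variable z ranges independently over the available ground terms, and distinct assignments produce distinct instances.
Number of ground instances = 5.

5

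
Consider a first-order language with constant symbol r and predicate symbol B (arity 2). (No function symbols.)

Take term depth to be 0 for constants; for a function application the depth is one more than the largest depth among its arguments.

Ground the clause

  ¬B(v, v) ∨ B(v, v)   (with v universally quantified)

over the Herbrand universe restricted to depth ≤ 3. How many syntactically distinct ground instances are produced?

1

Ground terms of depth ≤ 3:
  With no function symbols every ground term is a constant, so there is exactly 1 ground term at every depth bound.
  N_0 = 1
  N_1 = 1
  N_2 = 1
  N_3 = 1
  Explicitly: r.
So there is exactly 1 ground term available for substitution.
There is 1 variable to instantiate (v),  occurring in at least one literal, so different choices give different ground instances.
Number of ground instances = 1.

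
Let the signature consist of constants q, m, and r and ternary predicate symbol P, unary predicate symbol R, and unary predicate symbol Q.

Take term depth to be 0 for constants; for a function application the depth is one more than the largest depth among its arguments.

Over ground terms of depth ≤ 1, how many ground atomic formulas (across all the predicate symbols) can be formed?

First count ground terms of depth ≤ 1.
With no function symbols every ground term is a constant, so there are exactly 3 ground terms at every depth bound.
N_0 = 3
N_1 = 3
So |H| = 3.
For each predicate symbol, the number of ground atoms is |H| raised to its arity; summing:
  P: 3^3 = 27;  R: 3;  Q: 3
Total ground atoms: 27 + 3 + 3 = 33.

33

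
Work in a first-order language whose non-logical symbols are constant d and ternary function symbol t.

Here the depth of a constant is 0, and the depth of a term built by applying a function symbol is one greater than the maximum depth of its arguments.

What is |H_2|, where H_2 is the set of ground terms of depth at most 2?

9

If N_k denotes the number of depth-≤k ground terms, the 1 constant gives N_0 = 1, and each function symbol of arity r contributes N_{k-1}^r new terms at level k: N_k = 1 + N_{k-1}^3.
N_0 = 1
N_1 = 1 + 1^3 = 2
N_2 = 1 + 2^3 = 9
Explicitly: d, t(d, d, d), t(d, d, t(d, d, d)), t(d, t(d, d, d), d), t(d, t(d, d, d), t(d, d, d)), t(t(d, d, d), d, d), t(t(d, d, d), d, t(d, d, d)), t(t(d, d, d), t(d, d, d), d), t(t(d, d, d), t(d, d, d), t(d, d, d)).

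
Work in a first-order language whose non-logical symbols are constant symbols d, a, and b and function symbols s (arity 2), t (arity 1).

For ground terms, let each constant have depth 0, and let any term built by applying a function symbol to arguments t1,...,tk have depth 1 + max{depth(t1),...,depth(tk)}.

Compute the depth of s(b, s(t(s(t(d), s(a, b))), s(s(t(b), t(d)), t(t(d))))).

5

depth(t(d)) = 1 + depth(d) = 1 + 0 = 1
depth(s(a, b)) = 1 + max(0, 0) = 1
depth(s(t(d), s(a, b))) = 1 + max(1, 1) = 2
depth(t(s(t(d), s(a, b)))) = 1 + depth(s(t(d), s(a, b))) = 1 + 2 = 3
depth(t(b)) = 1 + depth(b) = 1 + 0 = 1
depth(s(t(b), t(d))) = 1 + max(1, 1) = 2
depth(t(t(d))) = 1 + depth(t(d)) = 1 + 1 = 2
depth(s(s(t(b), t(d)), t(t(d)))) = 1 + max(2, 2) = 3
depth(s(t(s(t(d), s(a, b))), s(s(t(b), t(d)), t(t(d))))) = 1 + max(3, 3) = 4
depth(s(b, s(t(s(t(d), s(a, b))), s(s(t(b), t(d)), t(t(d)))))) = 1 + max(0, 4) = 5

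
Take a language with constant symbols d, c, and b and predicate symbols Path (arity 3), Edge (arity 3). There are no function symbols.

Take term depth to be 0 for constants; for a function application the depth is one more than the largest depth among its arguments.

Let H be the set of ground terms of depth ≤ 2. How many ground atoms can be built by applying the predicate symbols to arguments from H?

First count ground terms of depth ≤ 2.
With no function symbols every ground term is a constant, so there are exactly 3 ground terms at every depth bound.
N_0 = 3
N_1 = 3
N_2 = 3
Explicitly: d, c, b.
So |H| = 3.
A ground atom is a predicate applied to a tuple of terms from H, so the count is the sum over predicates of |H|^arity:
  Path: 3^3 = 27;  Edge: 3^3 = 27
Total ground atoms: 27 + 27 = 54.

54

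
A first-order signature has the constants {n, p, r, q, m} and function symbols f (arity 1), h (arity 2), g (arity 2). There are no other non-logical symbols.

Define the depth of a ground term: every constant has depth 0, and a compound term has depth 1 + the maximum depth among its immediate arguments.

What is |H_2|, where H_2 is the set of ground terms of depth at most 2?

7265

Let N_k = |{terms of depth ≤ k}|. Then N_0 = 5 and N_k = 5 + N_{k-1} + N_{k-1}^2 + N_{k-1}^2 for k ≥ 1 (one summand per function symbol, arity giving the exponent).
N_0 = 5
N_1 = 5 + 5 + 5^2 + 5^2 = 60
N_2 = 5 + 60 + 60^2 + 60^2 = 7265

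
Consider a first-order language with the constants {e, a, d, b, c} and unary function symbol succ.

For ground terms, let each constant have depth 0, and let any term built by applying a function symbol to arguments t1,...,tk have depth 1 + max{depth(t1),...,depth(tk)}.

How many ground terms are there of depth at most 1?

10

Let N_k = |{terms of depth ≤ k}|. Then N_0 = 5 and N_k = 5 + N_{k-1} for k ≥ 1 (one summand per function symbol, arity giving the exponent).
N_0 = 5
N_1 = 5 + 5 = 10
Explicitly: e, a, d, b, c, succ(e), succ(a), succ(d), succ(b), succ(c).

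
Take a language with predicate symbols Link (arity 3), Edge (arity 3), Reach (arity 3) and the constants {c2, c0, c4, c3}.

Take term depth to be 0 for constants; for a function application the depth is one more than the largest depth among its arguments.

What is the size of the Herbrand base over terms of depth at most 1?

192

First count ground terms of depth ≤ 1.
With no function symbols every ground term is a constant, so there are exactly 4 ground terms at every depth bound.
N_0 = 4
N_1 = 4
Explicitly: c2, c0, c4, c3.
So |H| = 4.
Ground atoms are formed by filling each argument slot of a predicate with a term from H, so an r-ary predicate gives |H|^r atoms:
  Link: 4^3 = 64;  Edge: 4^3 = 64;  Reach: 4^3 = 64
Total ground atoms: 64 + 64 + 64 = 192.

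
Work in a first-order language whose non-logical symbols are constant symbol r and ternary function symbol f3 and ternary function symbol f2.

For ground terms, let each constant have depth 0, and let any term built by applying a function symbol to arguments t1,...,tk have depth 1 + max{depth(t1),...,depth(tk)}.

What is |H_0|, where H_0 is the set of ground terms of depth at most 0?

1

If N_k denotes the number of depth-≤k ground terms, the 1 constant gives N_0 = 1, and each function symbol of arity r contributes N_{k-1}^r new terms at level k: N_k = 1 + N_{k-1}^3 + N_{k-1}^3.
N_0 = 1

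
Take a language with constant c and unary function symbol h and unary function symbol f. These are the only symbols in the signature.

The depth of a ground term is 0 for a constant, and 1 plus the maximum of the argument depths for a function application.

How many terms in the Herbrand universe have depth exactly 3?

8

Write N_k for the number of ground terms of depth ≤ k. A term of depth ≤ k is either a constant or a function symbol applied to arguments of depth ≤ k−1, so N_k = 1 + N_{k-1} + N_{k-1}.
N_0 = 1
N_1 = 1 + 1 + 1 = 3
N_2 = 1 + 3 + 3 = 7
N_3 = 1 + 7 + 7 = 15
Terms of depth exactly 3: N_3 − N_2 = 15 − 7 = 8.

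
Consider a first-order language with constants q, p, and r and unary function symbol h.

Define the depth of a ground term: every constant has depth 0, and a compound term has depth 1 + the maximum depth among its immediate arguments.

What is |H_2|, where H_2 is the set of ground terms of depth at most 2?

9

If N_k denotes the number of depth-≤k ground terms, the 3 constants give N_0 = 3, and each function symbol of arity r contributes N_{k-1}^r new terms at level k: N_k = 3 + N_{k-1}.
N_0 = 3
N_1 = 3 + 3 = 6
N_2 = 3 + 6 = 9
Explicitly: q, p, r, h(q), h(p), h(r), h(h(q)), h(h(p)), h(h(r)).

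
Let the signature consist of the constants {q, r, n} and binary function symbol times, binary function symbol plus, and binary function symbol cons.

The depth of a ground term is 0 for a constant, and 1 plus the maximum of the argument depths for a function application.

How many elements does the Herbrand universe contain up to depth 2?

2703

If N_k denotes the number of depth-≤k ground terms, the 3 constants give N_0 = 3, and each function symbol of arity r contributes N_{k-1}^r new terms at level k: N_k = 3 + N_{k-1}^2 + N_{k-1}^2 + N_{k-1}^2.
N_0 = 3
N_1 = 3 + 3^2 + 3^2 + 3^2 = 30
N_2 = 3 + 30^2 + 30^2 + 30^2 = 2703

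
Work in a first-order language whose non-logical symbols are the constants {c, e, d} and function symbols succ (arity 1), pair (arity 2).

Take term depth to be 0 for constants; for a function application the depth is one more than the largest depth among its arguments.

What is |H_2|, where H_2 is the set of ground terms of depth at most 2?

If N_k denotes the number of depth-≤k ground terms, the 3 constants give N_0 = 3, and each function symbol of arity r contributes N_{k-1}^r new terms at level k: N_k = 3 + N_{k-1} + N_{k-1}^2.
N_0 = 3
N_1 = 3 + 3 + 3^2 = 15
N_2 = 3 + 15 + 15^2 = 243

243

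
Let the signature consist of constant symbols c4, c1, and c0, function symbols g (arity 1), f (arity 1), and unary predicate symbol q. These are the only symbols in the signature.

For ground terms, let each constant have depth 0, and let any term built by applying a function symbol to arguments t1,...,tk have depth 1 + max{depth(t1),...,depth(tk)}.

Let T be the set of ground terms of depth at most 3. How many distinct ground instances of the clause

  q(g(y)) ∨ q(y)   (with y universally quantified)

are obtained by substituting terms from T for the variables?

45

Ground terms of depth ≤ 3:
  Let N_k = |{terms of depth ≤ k}|. Then N_0 = 3 and N_k = 3 + N_{k-1} + N_{k-1} for k ≥ 1 (one summand per function symbol, arity giving the exponent).
  N_0 = 3
  N_1 = 3 + 3 + 3 = 9
  N_2 = 3 + 9 + 9 = 21
  N_3 = 3 + 21 + 21 = 45
So there are 45 ground terms available for substitution.
There is 1 variable to instantiate (y),  occurring in at least one literal, so different choices give different ground instances.
Number of ground instances = 45.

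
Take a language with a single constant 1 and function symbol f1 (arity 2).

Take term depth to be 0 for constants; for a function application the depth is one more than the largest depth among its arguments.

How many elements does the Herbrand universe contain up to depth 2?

Write N_k for the number of ground terms of depth ≤ k. A term of depth ≤ k is either a constant or a function symbol applied to arguments of depth ≤ k−1, so N_k = 1 + N_{k-1}^2.
N_0 = 1
N_1 = 1 + 1^2 = 2
N_2 = 1 + 2^2 = 5
Explicitly: 1, f1(1, 1), f1(1, f1(1, 1)), f1(f1(1, 1), 1), f1(f1(1, 1), f1(1, 1)).

5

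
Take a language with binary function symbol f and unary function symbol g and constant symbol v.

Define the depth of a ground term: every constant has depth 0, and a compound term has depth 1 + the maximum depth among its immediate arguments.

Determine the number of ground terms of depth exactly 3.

170

Count level by level. With function symbols f/2, g/1, the terms of depth ≤ k are the 1 constant together with each function applied to depth-≤(k−1) tuples, so N_k = 1 + N_{k-1}^2 + N_{k-1}.
N_0 = 1
N_1 = 1 + 1^2 + 1 = 3
N_2 = 1 + 3^2 + 3 = 13
N_3 = 1 + 13^2 + 13 = 183
Terms of depth exactly 3: N_3 − N_2 = 183 − 13 = 170.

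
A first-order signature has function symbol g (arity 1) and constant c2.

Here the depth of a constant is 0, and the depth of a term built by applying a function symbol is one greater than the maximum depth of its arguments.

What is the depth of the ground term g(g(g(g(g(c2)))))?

5

depth(g(c2)) = 1 + depth(c2) = 1 + 0 = 1
depth(g(g(c2))) = 1 + depth(g(c2)) = 1 + 1 = 2
depth(g(g(g(c2)))) = 1 + depth(g(g(c2))) = 1 + 2 = 3
depth(g(g(g(g(c2))))) = 1 + depth(g(g(g(c2)))) = 1 + 3 = 4
depth(g(g(g(g(g(c2)))))) = 1 + depth(g(g(g(g(c2))))) = 1 + 4 = 5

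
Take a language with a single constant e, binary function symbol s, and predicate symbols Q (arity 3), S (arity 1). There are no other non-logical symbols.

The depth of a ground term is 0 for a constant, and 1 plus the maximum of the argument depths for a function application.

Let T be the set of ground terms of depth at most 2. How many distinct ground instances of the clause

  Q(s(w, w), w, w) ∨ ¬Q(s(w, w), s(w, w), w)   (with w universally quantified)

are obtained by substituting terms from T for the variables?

Ground terms of depth ≤ 2:
  Let N_k = |{terms of depth ≤ k}|. Then N_0 = 1 and N_k = 1 + N_{k-1}^2 for k ≥ 1 (one summand per function symbol, arity giving the exponent).
  N_0 = 1
  N_1 = 1 + 1^2 = 2
  N_2 = 1 + 2^2 = 5
So there are 5 ground terms available for substitution.
The variable w ranges independently over the available ground terms, and distinct assignments produce distinct instances.
Number of ground instances = 5.

5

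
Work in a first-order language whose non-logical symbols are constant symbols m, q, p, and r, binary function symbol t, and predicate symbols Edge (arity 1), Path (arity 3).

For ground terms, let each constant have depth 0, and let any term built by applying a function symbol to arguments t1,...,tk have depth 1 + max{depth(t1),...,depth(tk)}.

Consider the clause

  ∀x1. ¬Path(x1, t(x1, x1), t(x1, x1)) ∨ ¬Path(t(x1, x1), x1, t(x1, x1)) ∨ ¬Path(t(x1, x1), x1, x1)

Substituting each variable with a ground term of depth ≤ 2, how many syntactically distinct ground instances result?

Ground terms of depth ≤ 2:
  If N_k denotes the number of depth-≤k ground terms, the 4 constants give N_0 = 4, and each function symbol of arity r contributes N_{k-1}^r new terms at level k: N_k = 4 + N_{k-1}^2.
  N_0 = 4
  N_1 = 4 + 4^2 = 20
  N_2 = 4 + 20^2 = 404
So there are 404 ground terms available for substitution.
The variable x1 ranges independently over the available ground terms, and distinct assignments produce distinct instances.
Number of ground instances = 404.

404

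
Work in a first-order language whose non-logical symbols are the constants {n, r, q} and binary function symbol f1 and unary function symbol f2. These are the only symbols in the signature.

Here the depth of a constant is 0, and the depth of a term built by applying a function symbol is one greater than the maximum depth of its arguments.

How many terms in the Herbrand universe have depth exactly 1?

Count level by level. With function symbols f1/2, f2/1, the terms of depth ≤ k are the 3 constants together with each function applied to depth-≤(k−1) tuples, so N_k = 3 + N_{k-1}^2 + N_{k-1}.
N_0 = 3
N_1 = 3 + 3^2 + 3 = 15
Terms of depth exactly 1: N_1 − N_0 = 15 − 3 = 12.

12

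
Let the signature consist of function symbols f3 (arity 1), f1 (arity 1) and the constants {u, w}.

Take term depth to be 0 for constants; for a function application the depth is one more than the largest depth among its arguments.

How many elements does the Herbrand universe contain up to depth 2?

Let N_k = |{terms of depth ≤ k}|. Then N_0 = 2 and N_k = 2 + N_{k-1} + N_{k-1} for k ≥ 1 (one summand per function symbol, arity giving the exponent).
N_0 = 2
N_1 = 2 + 2 + 2 = 6
N_2 = 2 + 6 + 6 = 14

14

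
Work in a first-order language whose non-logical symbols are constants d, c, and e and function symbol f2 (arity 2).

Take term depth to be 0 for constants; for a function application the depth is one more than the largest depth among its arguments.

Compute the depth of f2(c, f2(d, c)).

2

depth(f2(d, c)) = 1 + max(0, 0) = 1
depth(f2(c, f2(d, c))) = 1 + max(0, 1) = 2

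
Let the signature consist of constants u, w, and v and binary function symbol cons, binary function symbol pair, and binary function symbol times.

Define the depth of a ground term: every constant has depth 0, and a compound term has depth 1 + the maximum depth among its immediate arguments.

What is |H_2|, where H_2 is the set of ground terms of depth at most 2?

Let N_k count ground terms of depth at most k. Each non-constant term of depth ≤ k is some function symbol applied to depth-≤(k−1) arguments, giving N_k = 3 + N_{k-1}^2 + N_{k-1}^2 + N_{k-1}^2.
N_0 = 3
N_1 = 3 + 3^2 + 3^2 + 3^2 = 30
N_2 = 3 + 30^2 + 30^2 + 30^2 = 2703

2703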